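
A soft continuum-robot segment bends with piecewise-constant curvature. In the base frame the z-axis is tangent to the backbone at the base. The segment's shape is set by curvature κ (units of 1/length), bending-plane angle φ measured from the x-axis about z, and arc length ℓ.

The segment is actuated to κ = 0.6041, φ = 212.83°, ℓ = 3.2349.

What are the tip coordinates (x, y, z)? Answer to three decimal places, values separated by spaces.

-1.911 -1.233 1.535

θ = κ·ℓ = 0.6041 × 3.2349 = 1.95420 rad
ρ = (1 − cos θ)/κ = (1 − -0.37408)/0.6041 = 2.27459
z = sin θ / κ = 0.92740/0.6041 = 1.53517
x = ρ cos φ = 2.27459 × cos(212.83°) = -1.91130
y = ρ sin φ = 2.27459 × sin(212.83°) = -1.23317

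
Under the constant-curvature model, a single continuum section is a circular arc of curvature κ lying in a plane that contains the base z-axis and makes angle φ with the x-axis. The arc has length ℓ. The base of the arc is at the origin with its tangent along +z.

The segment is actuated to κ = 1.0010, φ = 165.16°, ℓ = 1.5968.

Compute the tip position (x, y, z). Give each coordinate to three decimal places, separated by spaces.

-0.992 0.263 0.999

θ = κ·ℓ = 1.0010 × 1.5968 = 1.59840 rad
ρ = (1 − cos θ)/κ = (1 − -0.02760)/1.0010 = 1.02657
z = sin θ / κ = 0.99962/1.0010 = 0.99862
x = ρ cos φ = 1.02657 × cos(165.16°) = -0.99233
y = ρ sin φ = 1.02657 × sin(165.16°) = 0.26293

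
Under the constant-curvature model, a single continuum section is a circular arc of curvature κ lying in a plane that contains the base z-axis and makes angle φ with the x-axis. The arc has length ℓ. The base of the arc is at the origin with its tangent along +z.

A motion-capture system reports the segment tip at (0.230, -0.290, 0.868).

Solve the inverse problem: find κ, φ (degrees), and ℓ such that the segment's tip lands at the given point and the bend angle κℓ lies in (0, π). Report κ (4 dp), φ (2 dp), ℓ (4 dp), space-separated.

ρ = √(x²+y²) = √(0.230² + -0.290²) = 0.37014
φ = atan2(y, x) mod 360° = atan2(-0.290, 0.230) = 308.4181°
|p|² = ρ² + z² = 0.37014² + 0.868² = 0.89042
κ = 2ρ / |p|² = 2×0.37014 / 0.89042 = 0.83137
θ = 2·atan2(ρ, z) = 2·atan2(0.37014, 0.868) = 0.80615 rad
ℓ = θ/κ = 0.80615/0.83137 = 0.96967

0.8314 308.42 0.9697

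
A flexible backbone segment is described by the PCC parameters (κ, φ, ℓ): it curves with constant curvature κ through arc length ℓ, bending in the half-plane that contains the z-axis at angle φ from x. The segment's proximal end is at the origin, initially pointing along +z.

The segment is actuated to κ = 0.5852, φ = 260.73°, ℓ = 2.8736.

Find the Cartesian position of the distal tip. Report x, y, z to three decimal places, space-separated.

θ = κ·ℓ = 0.5852 × 2.8736 = 1.68163 rad
ρ = (1 − cos θ)/κ = (1 − -0.11061)/0.5852 = 1.89783
z = sin θ / κ = 0.99386/0.5852 = 1.69833
x = ρ cos φ = 1.89783 × cos(260.73°) = -0.30572
y = ρ sin φ = 1.89783 × sin(260.73°) = -1.87304

-0.306 -1.873 1.698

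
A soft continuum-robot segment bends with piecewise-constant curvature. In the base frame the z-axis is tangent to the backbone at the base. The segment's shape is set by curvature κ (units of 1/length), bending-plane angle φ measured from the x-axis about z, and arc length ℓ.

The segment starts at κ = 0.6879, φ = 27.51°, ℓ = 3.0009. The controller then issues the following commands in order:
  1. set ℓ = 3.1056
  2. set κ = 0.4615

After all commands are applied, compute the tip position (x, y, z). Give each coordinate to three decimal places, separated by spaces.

initial: κ=0.6879, φ=27.51°, ℓ=3.0009
cmd 1: set ℓ=3.1056 → (κ,φ,ℓ)=(0.6879,27.51°,3.1056) → tip=(1.9803,1.0313,1.2274)
cmd 2: set κ=0.4615 → (κ,φ,ℓ)=(0.4615,27.51°,3.1056) → tip=(1.6583,0.8636,2.1464)

1.658 0.864 2.146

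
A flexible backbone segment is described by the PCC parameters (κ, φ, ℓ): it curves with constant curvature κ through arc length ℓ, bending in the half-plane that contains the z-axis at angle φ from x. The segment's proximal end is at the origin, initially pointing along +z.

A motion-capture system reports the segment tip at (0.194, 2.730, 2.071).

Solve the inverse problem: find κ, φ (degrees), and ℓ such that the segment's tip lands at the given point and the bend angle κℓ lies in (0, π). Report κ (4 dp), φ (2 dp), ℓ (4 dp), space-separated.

ρ = √(x²+y²) = √(0.194² + 2.730²) = 2.73688
φ = atan2(y, x) mod 360° = atan2(2.730, 0.194) = 85.9353°
|p|² = ρ² + z² = 2.73688² + 2.071² = 11.77958
κ = 2ρ / |p|² = 2×2.73688 / 11.77958 = 0.46468
θ = 2·atan2(ρ, z) = 2·atan2(2.73688, 2.071) = 1.84604 rad
ℓ = θ/κ = 1.84604/0.46468 = 3.97269

0.4647 85.94 3.9727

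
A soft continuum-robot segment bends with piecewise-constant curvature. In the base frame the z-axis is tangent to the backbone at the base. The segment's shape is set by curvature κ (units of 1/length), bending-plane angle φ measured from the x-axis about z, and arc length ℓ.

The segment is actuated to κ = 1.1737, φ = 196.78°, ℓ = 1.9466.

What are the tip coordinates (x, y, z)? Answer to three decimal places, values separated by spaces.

-1.350 -0.407 0.644

θ = κ·ℓ = 1.1737 × 1.9466 = 2.28472 rad
ρ = (1 − cos θ)/κ = (1 − -0.65481)/1.1737 = 1.40991
z = sin θ / κ = 0.75580/1.1737 = 0.64394
x = ρ cos φ = 1.40991 × cos(196.78°) = -1.34987
y = ρ sin φ = 1.40991 × sin(196.78°) = -0.40704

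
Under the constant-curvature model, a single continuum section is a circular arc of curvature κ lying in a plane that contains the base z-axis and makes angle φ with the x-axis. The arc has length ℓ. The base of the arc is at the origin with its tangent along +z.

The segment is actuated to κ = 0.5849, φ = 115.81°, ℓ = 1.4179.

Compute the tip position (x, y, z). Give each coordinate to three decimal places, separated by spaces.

θ = κ·ℓ = 0.5849 × 1.4179 = 0.82933 rad
ρ = (1 − cos θ)/κ = (1 − 0.67537)/0.5849 = 0.55502
z = sin θ / κ = 0.73748/0.5849 = 1.26086
x = ρ cos φ = 0.55502 × cos(115.81°) = -0.24165
y = ρ sin φ = 0.55502 × sin(115.81°) = 0.49965

-0.242 0.500 1.261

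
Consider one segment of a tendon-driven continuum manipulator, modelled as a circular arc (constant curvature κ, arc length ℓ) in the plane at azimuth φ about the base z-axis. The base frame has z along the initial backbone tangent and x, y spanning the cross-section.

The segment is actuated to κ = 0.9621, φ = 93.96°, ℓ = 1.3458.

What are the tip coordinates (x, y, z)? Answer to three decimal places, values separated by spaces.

θ = κ·ℓ = 0.9621 × 1.3458 = 1.29479 rad
ρ = (1 − cos θ)/κ = (1 − 0.27251)/0.9621 = 0.75615
z = sin θ / κ = 0.96215/0.9621 = 1.00005
x = ρ cos φ = 0.75615 × cos(93.96°) = -0.05222
y = ρ sin φ = 0.75615 × sin(93.96°) = 0.75434

-0.052 0.754 1.000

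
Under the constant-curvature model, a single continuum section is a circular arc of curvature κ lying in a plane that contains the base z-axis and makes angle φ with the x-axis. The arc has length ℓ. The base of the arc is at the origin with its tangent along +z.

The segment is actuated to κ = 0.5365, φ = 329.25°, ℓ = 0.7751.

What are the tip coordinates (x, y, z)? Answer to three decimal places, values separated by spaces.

0.137 -0.081 0.753

θ = κ·ℓ = 0.5365 × 0.7751 = 0.41584 rad
ρ = (1 − cos θ)/κ = (1 − 0.91478)/0.5365 = 0.15885
z = sin θ / κ = 0.40396/0.5365 = 0.75295
x = ρ cos φ = 0.15885 × cos(329.25°) = 0.13652
y = ρ sin φ = 0.15885 × sin(329.25°) = -0.08122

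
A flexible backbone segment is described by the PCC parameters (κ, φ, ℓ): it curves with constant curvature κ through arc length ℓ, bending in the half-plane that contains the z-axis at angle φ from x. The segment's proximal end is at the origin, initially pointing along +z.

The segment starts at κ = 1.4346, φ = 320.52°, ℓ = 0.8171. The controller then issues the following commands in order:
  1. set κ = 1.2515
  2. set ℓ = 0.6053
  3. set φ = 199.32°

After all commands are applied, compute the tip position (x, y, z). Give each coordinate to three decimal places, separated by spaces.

initial: κ=1.4346, φ=320.52°, ℓ=0.8171
cmd 1: set κ=1.2515 → (κ,φ,ℓ)=(1.2515,320.52°,0.8171) → tip=(0.2953,-0.2433,0.6820)
cmd 2: set ℓ=0.6053 → (κ,φ,ℓ)=(1.2515,320.52°,0.6053) → tip=(0.1687,-0.1389,0.5490)
cmd 3: set φ=199.32° → (κ,φ,ℓ)=(1.2515,199.32°,0.6053) → tip=(-0.2062,-0.0723,0.5490)

-0.206 -0.072 0.549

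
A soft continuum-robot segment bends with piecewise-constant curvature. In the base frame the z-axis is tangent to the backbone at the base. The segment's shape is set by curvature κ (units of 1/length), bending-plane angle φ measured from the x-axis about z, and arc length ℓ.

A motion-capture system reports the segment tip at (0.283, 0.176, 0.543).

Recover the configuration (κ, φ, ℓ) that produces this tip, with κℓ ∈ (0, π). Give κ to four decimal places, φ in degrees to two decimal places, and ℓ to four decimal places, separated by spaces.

1.6420 31.88 0.6705

ρ = √(x²+y²) = √(0.283² + 0.176²) = 0.33326
φ = atan2(y, x) mod 360° = atan2(0.176, 0.283) = 31.8778°
|p|² = ρ² + z² = 0.33326² + 0.543² = 0.40591
κ = 2ρ / |p|² = 2×0.33326 / 0.40591 = 1.64204
θ = 2·atan2(ρ, z) = 2·atan2(0.33326, 0.543) = 1.10093 rad
ℓ = θ/κ = 1.10093/1.64204 = 0.67046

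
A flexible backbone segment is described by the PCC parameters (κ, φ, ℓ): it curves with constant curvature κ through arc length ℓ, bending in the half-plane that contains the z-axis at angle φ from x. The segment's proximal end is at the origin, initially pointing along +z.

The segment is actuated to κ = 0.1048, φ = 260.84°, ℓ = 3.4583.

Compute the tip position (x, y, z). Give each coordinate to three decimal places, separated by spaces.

-0.099 -0.612 3.383

θ = κ·ℓ = 0.1048 × 3.4583 = 0.36243 rad
ρ = (1 − cos θ)/κ = (1 − 0.93504)/0.1048 = 0.61987
z = sin θ / κ = 0.35455/0.1048 = 3.38308
x = ρ cos φ = 0.61987 × cos(260.84°) = -0.09868
y = ρ sin φ = 0.61987 × sin(260.84°) = -0.61196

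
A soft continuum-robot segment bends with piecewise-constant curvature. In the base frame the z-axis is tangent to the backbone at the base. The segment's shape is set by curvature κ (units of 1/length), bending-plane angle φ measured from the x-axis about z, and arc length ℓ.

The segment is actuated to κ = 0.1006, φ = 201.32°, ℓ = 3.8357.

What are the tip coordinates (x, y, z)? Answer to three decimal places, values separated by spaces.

θ = κ·ℓ = 0.1006 × 3.8357 = 0.38587 rad
ρ = (1 − cos θ)/κ = (1 − 0.92647)/0.1006 = 0.73091
z = sin θ / κ = 0.37637/0.1006 = 3.74122
x = ρ cos φ = 0.73091 × cos(201.32°) = -0.68089
y = ρ sin φ = 0.73091 × sin(201.32°) = -0.26574

-0.681 -0.266 3.741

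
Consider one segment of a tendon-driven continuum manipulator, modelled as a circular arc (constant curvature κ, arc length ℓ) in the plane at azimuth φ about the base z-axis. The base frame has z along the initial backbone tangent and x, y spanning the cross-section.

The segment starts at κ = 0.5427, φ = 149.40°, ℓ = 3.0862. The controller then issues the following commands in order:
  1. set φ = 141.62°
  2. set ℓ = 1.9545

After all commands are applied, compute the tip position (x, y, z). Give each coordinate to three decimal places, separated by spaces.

-0.739 0.585 1.608

initial: κ=0.5427, φ=149.40°, ℓ=3.0862
cmd 1: set φ=141.62° → (κ,φ,ℓ)=(0.5427,141.62°,3.0862) → tip=(-1.5945,1.2629,1.8327)
cmd 2: set ℓ=1.9545 → (κ,φ,ℓ)=(0.5427,141.62°,1.9545) → tip=(-0.7392,0.5855,1.6081)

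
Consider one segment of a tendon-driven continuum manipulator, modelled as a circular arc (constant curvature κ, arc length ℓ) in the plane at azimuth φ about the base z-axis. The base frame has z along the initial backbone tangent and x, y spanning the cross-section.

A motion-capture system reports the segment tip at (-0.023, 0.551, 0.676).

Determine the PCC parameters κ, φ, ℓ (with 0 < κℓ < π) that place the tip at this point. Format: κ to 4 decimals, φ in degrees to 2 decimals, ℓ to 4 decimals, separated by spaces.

1.4492 92.39 0.9444

ρ = √(x²+y²) = √(-0.023² + 0.551²) = 0.55148
φ = atan2(y, x) mod 360° = atan2(0.551, -0.023) = 92.3903°
|p|² = ρ² + z² = 0.55148² + 0.676² = 0.76111
κ = 2ρ / |p|² = 2×0.55148 / 0.76111 = 1.44915
θ = 2·atan2(ρ, z) = 2·atan2(0.55148, 0.676) = 1.36860 rad
ℓ = θ/κ = 1.36860/1.44915 = 0.94441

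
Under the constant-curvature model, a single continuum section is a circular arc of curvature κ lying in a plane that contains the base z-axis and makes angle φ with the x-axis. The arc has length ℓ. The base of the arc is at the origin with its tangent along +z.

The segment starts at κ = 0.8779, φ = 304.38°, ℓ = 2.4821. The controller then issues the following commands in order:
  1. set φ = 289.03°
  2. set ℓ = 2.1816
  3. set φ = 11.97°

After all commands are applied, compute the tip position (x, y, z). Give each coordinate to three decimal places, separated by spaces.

1.491 0.316 1.072

initial: κ=0.8779, φ=304.38°, ℓ=2.4821
cmd 1: set φ=289.03° → (κ,φ,ℓ)=(0.8779,289.03°,2.4821) → tip=(0.5836,-1.6922,0.9348)
cmd 2: set ℓ=2.1816 → (κ,φ,ℓ)=(0.8779,289.03°,2.1816) → tip=(0.4968,-1.4404,1.0722)
cmd 3: set φ=11.97° → (κ,φ,ℓ)=(0.8779,11.97°,2.1816) → tip=(1.4906,0.3160,1.0722)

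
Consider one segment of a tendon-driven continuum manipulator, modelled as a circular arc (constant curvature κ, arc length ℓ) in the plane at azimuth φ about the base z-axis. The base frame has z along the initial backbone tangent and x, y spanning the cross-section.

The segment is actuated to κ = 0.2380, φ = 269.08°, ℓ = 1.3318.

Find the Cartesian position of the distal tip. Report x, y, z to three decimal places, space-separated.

θ = κ·ℓ = 0.2380 × 1.3318 = 0.31697 rad
ρ = (1 − cos θ)/κ = (1 − 0.95018)/0.2380 = 0.20931
z = sin θ / κ = 0.31169/0.2380 = 1.30961
x = ρ cos φ = 0.20931 × cos(269.08°) = -0.00336
y = ρ sin φ = 0.20931 × sin(269.08°) = -0.20928

-0.003 -0.209 1.310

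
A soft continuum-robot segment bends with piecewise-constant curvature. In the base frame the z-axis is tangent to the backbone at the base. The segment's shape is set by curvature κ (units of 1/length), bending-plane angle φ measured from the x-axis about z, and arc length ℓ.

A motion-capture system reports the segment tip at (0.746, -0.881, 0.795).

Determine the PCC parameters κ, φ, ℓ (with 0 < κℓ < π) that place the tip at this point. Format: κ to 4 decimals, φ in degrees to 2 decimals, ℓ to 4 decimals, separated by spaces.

ρ = √(x²+y²) = √(0.746² + -0.881²) = 1.15442
φ = atan2(y, x) mod 360° = atan2(-0.881, 0.746) = 310.2568°
|p|² = ρ² + z² = 1.15442² + 0.795² = 1.96470
κ = 2ρ / |p|² = 2×1.15442 / 1.96470 = 1.17516
θ = 2·atan2(ρ, z) = 2·atan2(1.15442, 0.795) = 1.93544 rad
ℓ = θ/κ = 1.93544/1.17516 = 1.64697

1.1752 310.26 1.6470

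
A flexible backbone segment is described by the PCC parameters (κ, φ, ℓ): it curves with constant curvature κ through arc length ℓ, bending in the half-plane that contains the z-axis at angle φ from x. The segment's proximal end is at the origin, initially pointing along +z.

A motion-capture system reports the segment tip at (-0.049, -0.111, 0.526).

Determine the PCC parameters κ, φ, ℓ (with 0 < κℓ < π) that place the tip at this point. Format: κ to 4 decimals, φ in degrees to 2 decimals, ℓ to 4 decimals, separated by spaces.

0.8328 246.18 0.5445

ρ = √(x²+y²) = √(-0.049² + -0.111²) = 0.12133
φ = atan2(y, x) mod 360° = atan2(-0.111, -0.049) = 246.1813°
|p|² = ρ² + z² = 0.12133² + 0.526² = 0.29140
κ = 2ρ / |p|² = 2×0.12133 / 0.29140 = 0.83277
θ = 2·atan2(ρ, z) = 2·atan2(0.12133, 0.526) = 0.45342 rad
ℓ = θ/κ = 0.45342/0.83277 = 0.54446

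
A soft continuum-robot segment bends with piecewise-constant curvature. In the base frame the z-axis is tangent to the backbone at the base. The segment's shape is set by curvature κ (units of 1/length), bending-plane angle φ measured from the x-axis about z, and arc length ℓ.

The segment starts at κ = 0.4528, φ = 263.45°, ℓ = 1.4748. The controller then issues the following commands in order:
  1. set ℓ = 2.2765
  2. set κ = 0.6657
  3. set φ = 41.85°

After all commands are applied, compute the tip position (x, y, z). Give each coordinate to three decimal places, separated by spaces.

1.057 0.947 1.500

initial: κ=0.4528, φ=263.45°, ℓ=1.4748
cmd 1: set ℓ=2.2765 → (κ,φ,ℓ)=(0.4528,263.45°,2.2765) → tip=(-0.1224,-1.0660,1.8942)
cmd 2: set κ=0.6657 → (κ,φ,ℓ)=(0.6657,263.45°,2.2765) → tip=(-0.1619,-1.4098,1.4999)
cmd 3: set φ=41.85° → (κ,φ,ℓ)=(0.6657,41.85°,2.2765) → tip=(1.0571,0.9468,1.4999)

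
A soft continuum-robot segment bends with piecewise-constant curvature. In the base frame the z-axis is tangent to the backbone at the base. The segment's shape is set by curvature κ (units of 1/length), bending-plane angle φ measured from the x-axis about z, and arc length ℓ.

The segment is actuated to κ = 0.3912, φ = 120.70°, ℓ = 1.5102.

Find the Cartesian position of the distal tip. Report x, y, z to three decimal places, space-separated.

θ = κ·ℓ = 0.3912 × 1.5102 = 0.59079 rad
ρ = (1 − cos θ)/κ = (1 − 0.83050)/0.3912 = 0.43328
z = sin θ / κ = 0.55702/0.3912 = 1.42387
x = ρ cos φ = 0.43328 × cos(120.70°) = -0.22121
y = ρ sin φ = 0.43328 × sin(120.70°) = 0.37256

-0.221 0.373 1.424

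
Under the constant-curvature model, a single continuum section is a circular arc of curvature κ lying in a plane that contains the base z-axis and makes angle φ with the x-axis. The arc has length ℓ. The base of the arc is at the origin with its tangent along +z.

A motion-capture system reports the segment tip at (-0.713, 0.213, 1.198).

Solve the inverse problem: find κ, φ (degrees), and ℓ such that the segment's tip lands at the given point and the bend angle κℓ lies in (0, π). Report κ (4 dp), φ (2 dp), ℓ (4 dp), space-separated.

ρ = √(x²+y²) = √(-0.713² + 0.213²) = 0.74414
φ = atan2(y, x) mod 360° = atan2(0.213, -0.713) = 163.3671°
|p|² = ρ² + z² = 0.74414² + 1.198² = 1.98894
κ = 2ρ / |p|² = 2×0.74414 / 1.98894 = 0.74827
θ = 2·atan2(ρ, z) = 2·atan2(0.74414, 1.198) = 1.11165 rad
ℓ = θ/κ = 1.11165/0.74827 = 1.48562

0.7483 163.37 1.4856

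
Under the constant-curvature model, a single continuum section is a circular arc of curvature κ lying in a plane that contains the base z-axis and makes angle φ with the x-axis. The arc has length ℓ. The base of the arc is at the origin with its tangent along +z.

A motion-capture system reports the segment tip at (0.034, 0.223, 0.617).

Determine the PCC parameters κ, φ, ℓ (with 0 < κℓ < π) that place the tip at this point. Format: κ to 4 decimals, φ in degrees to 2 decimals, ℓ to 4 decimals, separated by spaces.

ρ = √(x²+y²) = √(0.034² + 0.223²) = 0.22558
φ = atan2(y, x) mod 360° = atan2(0.223, 0.034) = 81.3311°
|p|² = ρ² + z² = 0.22558² + 0.617² = 0.43157
κ = 2ρ / |p|² = 2×0.22558 / 0.43157 = 1.04537
θ = 2·atan2(ρ, z) = 2·atan2(0.22558, 0.617) = 0.70101 rad
ℓ = θ/κ = 0.70101/1.04537 = 0.67059

1.0454 81.33 0.6706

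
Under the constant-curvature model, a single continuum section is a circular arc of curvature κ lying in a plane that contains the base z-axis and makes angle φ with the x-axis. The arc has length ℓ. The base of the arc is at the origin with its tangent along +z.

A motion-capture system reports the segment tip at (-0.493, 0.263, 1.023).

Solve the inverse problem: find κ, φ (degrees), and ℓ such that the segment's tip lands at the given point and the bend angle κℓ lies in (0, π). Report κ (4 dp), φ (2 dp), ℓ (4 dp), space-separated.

ρ = √(x²+y²) = √(-0.493² + 0.263²) = 0.55876
φ = atan2(y, x) mod 360° = atan2(0.263, -0.493) = 151.9215°
|p|² = ρ² + z² = 0.55876² + 1.023² = 1.35875
κ = 2ρ / |p|² = 2×0.55876 / 1.35875 = 0.82247
θ = 2·atan2(ρ, z) = 2·atan2(0.55876, 1.023) = 0.99985 rad
ℓ = θ/κ = 0.99985/0.82247 = 1.21566

0.8225 151.92 1.2157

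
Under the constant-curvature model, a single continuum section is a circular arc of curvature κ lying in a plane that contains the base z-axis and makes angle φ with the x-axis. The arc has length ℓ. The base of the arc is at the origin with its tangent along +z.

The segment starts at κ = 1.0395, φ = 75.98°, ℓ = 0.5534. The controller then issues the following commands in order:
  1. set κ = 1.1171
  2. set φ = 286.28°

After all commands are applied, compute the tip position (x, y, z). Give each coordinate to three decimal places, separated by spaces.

0.046 -0.159 0.519

initial: κ=1.0395, φ=75.98°, ℓ=0.5534
cmd 1: set κ=1.1171 → (κ,φ,ℓ)=(1.1171,75.98°,0.5534) → tip=(0.0401,0.1607,0.5188)
cmd 2: set φ=286.28° → (κ,φ,ℓ)=(1.1171,286.28°,0.5534) → tip=(0.0464,-0.1590,0.5188)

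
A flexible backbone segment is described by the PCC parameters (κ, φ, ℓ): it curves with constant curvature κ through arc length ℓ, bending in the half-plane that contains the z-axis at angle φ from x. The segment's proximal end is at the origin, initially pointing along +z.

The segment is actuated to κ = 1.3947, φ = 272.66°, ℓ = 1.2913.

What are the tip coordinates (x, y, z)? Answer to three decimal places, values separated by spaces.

θ = κ·ℓ = 1.3947 × 1.2913 = 1.80098 rad
ρ = (1 − cos θ)/κ = (1 − -0.22815)/1.3947 = 0.88059
z = sin θ / κ = 0.97363/1.3947 = 0.69809
x = ρ cos φ = 0.88059 × cos(272.66°) = 0.04087
y = ρ sin φ = 0.88059 × sin(272.66°) = -0.87964

0.041 -0.880 0.698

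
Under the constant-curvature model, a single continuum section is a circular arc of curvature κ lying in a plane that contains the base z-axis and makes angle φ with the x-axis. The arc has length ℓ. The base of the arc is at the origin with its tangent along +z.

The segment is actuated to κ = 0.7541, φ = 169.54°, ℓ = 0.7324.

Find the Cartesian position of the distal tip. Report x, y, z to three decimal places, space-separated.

θ = κ·ℓ = 0.7541 × 0.7324 = 0.55230 rad
ρ = (1 − cos θ)/κ = (1 − 0.85132)/0.7541 = 0.19716
z = sin θ / κ = 0.52465/0.7541 = 0.69573
x = ρ cos φ = 0.19716 × cos(169.54°) = -0.19389
y = ρ sin φ = 0.19716 × sin(169.54°) = 0.03579

-0.194 0.036 0.696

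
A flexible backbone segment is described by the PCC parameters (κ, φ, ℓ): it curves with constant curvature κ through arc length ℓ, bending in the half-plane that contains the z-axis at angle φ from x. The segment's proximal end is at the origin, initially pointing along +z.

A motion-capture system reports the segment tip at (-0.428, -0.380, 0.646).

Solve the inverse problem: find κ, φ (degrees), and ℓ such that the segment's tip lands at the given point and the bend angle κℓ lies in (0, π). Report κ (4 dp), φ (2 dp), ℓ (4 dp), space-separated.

ρ = √(x²+y²) = √(-0.428² + -0.380²) = 0.57235
φ = atan2(y, x) mod 360° = atan2(-0.380, -0.428) = 221.6003°
|p|² = ρ² + z² = 0.57235² + 0.646² = 0.74490
κ = 2ρ / |p|² = 2×0.57235 / 0.74490 = 1.53672
θ = 2·atan2(ρ, z) = 2·atan2(0.57235, 0.646) = 1.45004 rad
ℓ = θ/κ = 1.45004/1.53672 = 0.94360

1.5367 221.60 0.9436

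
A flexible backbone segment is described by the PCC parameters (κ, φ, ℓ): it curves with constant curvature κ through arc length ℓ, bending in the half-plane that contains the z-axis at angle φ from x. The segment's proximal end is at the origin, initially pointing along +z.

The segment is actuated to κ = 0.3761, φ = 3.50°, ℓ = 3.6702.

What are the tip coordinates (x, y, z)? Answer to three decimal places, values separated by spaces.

θ = κ·ℓ = 0.3761 × 3.6702 = 1.38036 rad
ρ = (1 − cos θ)/κ = (1 − 0.18929)/0.3761 = 2.15558
z = sin θ / κ = 0.98192/0.3761 = 2.61080
x = ρ cos φ = 2.15558 × cos(3.50°) = 2.15156
y = ρ sin φ = 2.15558 × sin(3.50°) = 0.13160

2.152 0.132 2.611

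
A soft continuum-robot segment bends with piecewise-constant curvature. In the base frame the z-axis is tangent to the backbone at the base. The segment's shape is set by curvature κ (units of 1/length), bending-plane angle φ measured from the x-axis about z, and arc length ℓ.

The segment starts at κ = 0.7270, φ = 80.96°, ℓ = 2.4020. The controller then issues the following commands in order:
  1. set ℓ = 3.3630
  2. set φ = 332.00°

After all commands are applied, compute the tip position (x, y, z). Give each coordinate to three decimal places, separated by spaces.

2.146 -1.141 0.883

initial: κ=0.7270, φ=80.96°, ℓ=2.4020
cmd 1: set ℓ=3.3630 → (κ,φ,ℓ)=(0.7270,80.96°,3.3630) → tip=(0.3819,2.4003,0.8826)
cmd 2: set φ=332.00° → (κ,φ,ℓ)=(0.7270,332.00°,3.3630) → tip=(2.1460,-1.1410,0.8826)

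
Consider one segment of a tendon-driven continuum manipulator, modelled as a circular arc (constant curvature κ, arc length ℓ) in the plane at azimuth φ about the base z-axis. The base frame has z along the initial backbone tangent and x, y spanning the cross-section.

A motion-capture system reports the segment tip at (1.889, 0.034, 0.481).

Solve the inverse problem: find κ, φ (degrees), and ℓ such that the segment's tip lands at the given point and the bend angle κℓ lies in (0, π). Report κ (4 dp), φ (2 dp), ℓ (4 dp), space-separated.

0.9942 1.03 2.6585

ρ = √(x²+y²) = √(1.889² + 0.034²) = 1.88931
φ = atan2(y, x) mod 360° = atan2(0.034, 1.889) = 1.0312°
|p|² = ρ² + z² = 1.88931² + 0.481² = 3.80084
κ = 2ρ / |p|² = 2×1.88931 / 3.80084 = 0.99415
θ = 2·atan2(ρ, z) = 2·atan2(1.88931, 0.481) = 2.64300 rad
ℓ = θ/κ = 2.64300/0.99415 = 2.65855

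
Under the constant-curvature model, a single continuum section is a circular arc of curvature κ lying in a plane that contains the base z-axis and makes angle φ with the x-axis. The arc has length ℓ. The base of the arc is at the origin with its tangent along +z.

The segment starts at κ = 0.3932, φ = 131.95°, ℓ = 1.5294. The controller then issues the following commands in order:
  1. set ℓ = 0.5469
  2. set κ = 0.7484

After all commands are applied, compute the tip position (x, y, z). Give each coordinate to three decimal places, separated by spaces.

-0.074 0.082 0.532

initial: κ=0.3932, φ=131.95°, ℓ=1.5294
cmd 1: set ℓ=0.5469 → (κ,φ,ℓ)=(0.3932,131.95°,0.5469) → tip=(-0.0392,0.0436,0.5427)
cmd 2: set κ=0.7484 → (κ,φ,ℓ)=(0.7484,131.95°,0.5469) → tip=(-0.0738,0.0821,0.5318)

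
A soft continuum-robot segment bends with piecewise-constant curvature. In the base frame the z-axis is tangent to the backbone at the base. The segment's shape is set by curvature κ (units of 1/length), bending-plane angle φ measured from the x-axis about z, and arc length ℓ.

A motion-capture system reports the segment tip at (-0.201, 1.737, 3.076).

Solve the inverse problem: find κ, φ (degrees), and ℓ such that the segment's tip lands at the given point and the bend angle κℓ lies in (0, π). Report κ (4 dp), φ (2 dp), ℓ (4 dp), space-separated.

ρ = √(x²+y²) = √(-0.201² + 1.737²) = 1.74859
φ = atan2(y, x) mod 360° = atan2(1.737, -0.201) = 96.6007°
|p|² = ρ² + z² = 1.74859² + 3.076² = 12.51935
κ = 2ρ / |p|² = 2×1.74859 / 12.51935 = 0.27934
θ = 2·atan2(ρ, z) = 2·atan2(1.74859, 3.076) = 1.03381 rad
ℓ = θ/κ = 1.03381/0.27934 = 3.70089

0.2793 96.60 3.7009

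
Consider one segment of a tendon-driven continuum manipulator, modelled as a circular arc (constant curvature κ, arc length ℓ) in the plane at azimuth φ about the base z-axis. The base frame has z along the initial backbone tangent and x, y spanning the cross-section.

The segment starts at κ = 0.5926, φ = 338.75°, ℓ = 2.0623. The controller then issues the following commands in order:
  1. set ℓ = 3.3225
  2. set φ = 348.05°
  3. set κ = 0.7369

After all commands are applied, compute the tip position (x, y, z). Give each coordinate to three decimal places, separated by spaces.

2.349 -0.497 0.867

initial: κ=0.5926, φ=338.75°, ℓ=2.0623
cmd 1: set ℓ=3.3225 → (κ,φ,ℓ)=(0.5926,338.75°,3.3225) → tip=(2.1825,-0.8487,1.5555)
cmd 2: set φ=348.05° → (κ,φ,ℓ)=(0.5926,348.05°,3.3225) → tip=(2.2909,-0.4849,1.5555)
cmd 3: set κ=0.7369 → (κ,φ,ℓ)=(0.7369,348.05°,3.3225) → tip=(2.3488,-0.4971,0.8672)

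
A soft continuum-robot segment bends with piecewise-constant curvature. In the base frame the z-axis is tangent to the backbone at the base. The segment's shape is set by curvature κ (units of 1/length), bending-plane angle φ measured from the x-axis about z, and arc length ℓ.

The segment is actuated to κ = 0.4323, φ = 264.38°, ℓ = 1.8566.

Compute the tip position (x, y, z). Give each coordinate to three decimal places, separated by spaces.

θ = κ·ℓ = 0.4323 × 1.8566 = 0.80261 rad
ρ = (1 − cos θ)/κ = (1 − 0.69483)/0.4323 = 0.70591
z = sin θ / κ = 0.71917/0.4323 = 1.66359
x = ρ cos φ = 0.70591 × cos(264.38°) = -0.06913
y = ρ sin φ = 0.70591 × sin(264.38°) = -0.70252

-0.069 -0.703 1.664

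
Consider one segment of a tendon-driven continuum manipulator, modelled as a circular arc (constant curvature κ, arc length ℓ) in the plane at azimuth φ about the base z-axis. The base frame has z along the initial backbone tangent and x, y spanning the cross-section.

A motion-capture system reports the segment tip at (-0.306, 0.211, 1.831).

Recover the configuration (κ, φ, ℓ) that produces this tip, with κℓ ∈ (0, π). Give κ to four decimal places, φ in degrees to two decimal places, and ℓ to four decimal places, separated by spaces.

0.2130 145.41 1.8809

ρ = √(x²+y²) = √(-0.306² + 0.211²) = 0.37169
φ = atan2(y, x) mod 360° = atan2(0.211, -0.306) = 145.4121°
|p|² = ρ² + z² = 0.37169² + 1.831² = 3.49072
κ = 2ρ / |p|² = 2×0.37169 / 3.49072 = 0.21296
θ = 2·atan2(ρ, z) = 2·atan2(0.37169, 1.831) = 0.40056 rad
ℓ = θ/κ = 0.40056/0.21296 = 1.88090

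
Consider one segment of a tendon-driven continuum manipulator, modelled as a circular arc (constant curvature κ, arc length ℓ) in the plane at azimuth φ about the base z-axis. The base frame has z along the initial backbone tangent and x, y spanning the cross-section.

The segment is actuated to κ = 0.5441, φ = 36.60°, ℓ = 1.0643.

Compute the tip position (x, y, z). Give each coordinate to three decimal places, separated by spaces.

θ = κ·ℓ = 0.5441 × 1.0643 = 0.57909 rad
ρ = (1 − cos θ)/κ = (1 − 0.83696)/0.5441 = 0.29964
z = sin θ / κ = 0.54726/0.5441 = 1.00581
x = ρ cos φ = 0.29964 × cos(36.60°) = 0.24056
y = ρ sin φ = 0.29964 × sin(36.60°) = 0.17866

0.241 0.179 1.006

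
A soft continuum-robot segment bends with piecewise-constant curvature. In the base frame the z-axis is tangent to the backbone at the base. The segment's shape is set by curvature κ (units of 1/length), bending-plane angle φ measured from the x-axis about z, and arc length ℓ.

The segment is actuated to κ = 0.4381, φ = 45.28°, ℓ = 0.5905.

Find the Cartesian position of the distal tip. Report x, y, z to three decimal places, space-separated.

0.053 0.054 0.584

θ = κ·ℓ = 0.4381 × 0.5905 = 0.25870 rad
ρ = (1 − cos θ)/κ = (1 − 0.96672)/0.4381 = 0.07596
z = sin θ / κ = 0.25582/0.4381 = 0.58394
x = ρ cos φ = 0.07596 × cos(45.28°) = 0.05345
y = ρ sin φ = 0.07596 × sin(45.28°) = 0.05397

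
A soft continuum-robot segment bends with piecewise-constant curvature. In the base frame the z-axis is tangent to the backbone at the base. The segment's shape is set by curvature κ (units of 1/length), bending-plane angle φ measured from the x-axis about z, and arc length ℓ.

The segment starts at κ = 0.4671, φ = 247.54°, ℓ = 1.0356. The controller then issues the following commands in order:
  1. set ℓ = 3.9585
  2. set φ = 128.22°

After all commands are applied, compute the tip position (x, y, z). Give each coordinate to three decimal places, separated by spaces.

initial: κ=0.4671, φ=247.54°, ℓ=1.0356
cmd 1: set ℓ=3.9585 → (κ,φ,ℓ)=(0.4671,247.54°,3.9585) → tip=(-1.0425,-2.5219,2.0585)
cmd 2: set φ=128.22° → (κ,φ,ℓ)=(0.4671,128.22°,3.9585) → tip=(-1.6883,2.1439,2.0585)

-1.688 2.144 2.059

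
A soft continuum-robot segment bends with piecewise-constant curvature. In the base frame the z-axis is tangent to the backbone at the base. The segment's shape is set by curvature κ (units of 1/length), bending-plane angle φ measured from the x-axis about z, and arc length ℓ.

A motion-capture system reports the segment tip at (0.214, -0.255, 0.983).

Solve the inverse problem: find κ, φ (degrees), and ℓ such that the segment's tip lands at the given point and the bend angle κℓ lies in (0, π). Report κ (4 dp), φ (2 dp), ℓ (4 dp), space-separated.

0.6181 310.00 1.0565

ρ = √(x²+y²) = √(0.214² + -0.255²) = 0.33290
φ = atan2(y, x) mod 360° = atan2(-0.255, 0.214) = 310.0039°
|p|² = ρ² + z² = 0.33290² + 0.983² = 1.07711
κ = 2ρ / |p|² = 2×0.33290 / 1.07711 = 0.61813
θ = 2·atan2(ρ, z) = 2·atan2(0.33290, 0.983) = 0.65306 rad
ℓ = θ/κ = 0.65306/0.61813 = 1.05651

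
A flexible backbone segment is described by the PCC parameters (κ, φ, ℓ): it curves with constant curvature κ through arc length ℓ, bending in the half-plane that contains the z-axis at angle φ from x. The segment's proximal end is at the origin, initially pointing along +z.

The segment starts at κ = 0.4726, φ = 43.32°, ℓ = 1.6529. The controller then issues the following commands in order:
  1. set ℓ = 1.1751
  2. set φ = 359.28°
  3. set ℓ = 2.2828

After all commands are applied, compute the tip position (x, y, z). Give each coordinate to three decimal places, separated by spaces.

initial: κ=0.4726, φ=43.32°, ℓ=1.6529
cmd 1: set ℓ=1.1751 → (κ,φ,ℓ)=(0.4726,43.32°,1.1751) → tip=(0.2314,0.2182,1.1156)
cmd 2: set φ=359.28° → (κ,φ,ℓ)=(0.4726,359.28°,1.1751) → tip=(0.3180,-0.0040,1.1156)
cmd 3: set ℓ=2.2828 → (κ,φ,ℓ)=(0.4726,359.28°,2.2828) → tip=(1.1164,-0.0140,1.8650)

1.116 -0.014 1.865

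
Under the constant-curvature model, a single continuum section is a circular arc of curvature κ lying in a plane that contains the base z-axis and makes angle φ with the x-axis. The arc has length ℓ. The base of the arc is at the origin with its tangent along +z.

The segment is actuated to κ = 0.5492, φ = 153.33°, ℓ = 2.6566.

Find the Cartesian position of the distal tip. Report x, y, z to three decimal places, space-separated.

-1.446 0.726 1.809

θ = κ·ℓ = 0.5492 × 2.6566 = 1.45900 rad
ρ = (1 − cos θ)/κ = (1 − 0.11156)/0.5492 = 1.61770
z = sin θ / κ = 0.99376/0.5492 = 1.80946
x = ρ cos φ = 1.61770 × cos(153.33°) = -1.44559
y = ρ sin φ = 1.61770 × sin(153.33°) = 0.72611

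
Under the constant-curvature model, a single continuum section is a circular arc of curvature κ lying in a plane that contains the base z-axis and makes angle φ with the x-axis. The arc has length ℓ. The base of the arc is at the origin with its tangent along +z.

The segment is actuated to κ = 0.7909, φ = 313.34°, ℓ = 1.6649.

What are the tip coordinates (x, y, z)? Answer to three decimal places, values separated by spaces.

0.650 -0.688 1.224

θ = κ·ℓ = 0.7909 × 1.6649 = 1.31677 rad
ρ = (1 − cos θ)/κ = (1 − 0.25130)/0.7909 = 0.94664
z = sin θ / κ = 0.96791/0.7909 = 1.22381
x = ρ cos φ = 0.94664 × cos(313.34°) = 0.64970
y = ρ sin φ = 0.94664 × sin(313.34°) = -0.68848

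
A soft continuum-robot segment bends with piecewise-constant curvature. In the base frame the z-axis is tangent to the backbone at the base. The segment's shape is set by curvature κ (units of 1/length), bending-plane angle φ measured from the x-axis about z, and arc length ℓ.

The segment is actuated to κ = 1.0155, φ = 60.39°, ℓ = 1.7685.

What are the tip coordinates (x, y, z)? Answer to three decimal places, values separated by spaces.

θ = κ·ℓ = 1.0155 × 1.7685 = 1.79591 rad
ρ = (1 − cos θ)/κ = (1 − -0.22322)/1.0155 = 1.20455
z = sin θ / κ = 0.97477/1.0155 = 0.95989
x = ρ cos φ = 1.20455 × cos(60.39°) = 0.59516
y = ρ sin φ = 1.20455 × sin(60.39°) = 1.04724

0.595 1.047 0.960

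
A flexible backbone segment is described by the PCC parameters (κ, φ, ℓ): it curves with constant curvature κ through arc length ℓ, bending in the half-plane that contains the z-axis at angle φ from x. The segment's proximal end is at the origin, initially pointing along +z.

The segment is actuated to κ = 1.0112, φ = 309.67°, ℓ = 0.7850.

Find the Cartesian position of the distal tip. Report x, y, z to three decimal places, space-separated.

0.189 -0.227 0.705

θ = κ·ℓ = 1.0112 × 0.7850 = 0.79379 rad
ρ = (1 − cos θ)/κ = (1 − 0.70115)/1.0112 = 0.29554
z = sin θ / κ = 0.71302/1.0112 = 0.70512
x = ρ cos φ = 0.29554 × cos(309.67°) = 0.18866
y = ρ sin φ = 0.29554 × sin(309.67°) = -0.22749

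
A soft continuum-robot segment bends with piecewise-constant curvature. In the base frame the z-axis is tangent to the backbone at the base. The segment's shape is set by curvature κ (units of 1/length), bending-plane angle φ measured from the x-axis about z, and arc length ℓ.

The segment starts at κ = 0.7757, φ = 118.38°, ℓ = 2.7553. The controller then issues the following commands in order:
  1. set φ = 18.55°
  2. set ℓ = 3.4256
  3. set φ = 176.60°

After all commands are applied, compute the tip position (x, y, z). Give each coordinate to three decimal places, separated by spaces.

-2.426 0.144 0.600

initial: κ=0.7757, φ=118.38°, ℓ=2.7553
cmd 1: set φ=18.55° → (κ,φ,ℓ)=(0.7757,18.55°,2.7553) → tip=(1.8781,0.6302,1.0878)
cmd 2: set ℓ=3.4256 → (κ,φ,ℓ)=(0.7757,18.55°,3.4256) → tip=(2.3038,0.7731,0.6003)
cmd 3: set φ=176.60° → (κ,φ,ℓ)=(0.7757,176.60°,3.4256) → tip=(-2.4258,0.1441,0.6003)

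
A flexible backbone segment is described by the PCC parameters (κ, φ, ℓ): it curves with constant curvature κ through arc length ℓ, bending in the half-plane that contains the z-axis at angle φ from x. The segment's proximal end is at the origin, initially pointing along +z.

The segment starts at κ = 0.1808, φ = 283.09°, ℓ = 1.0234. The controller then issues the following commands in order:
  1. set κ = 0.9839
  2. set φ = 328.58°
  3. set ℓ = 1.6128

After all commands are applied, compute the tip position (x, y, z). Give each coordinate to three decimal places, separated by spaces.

0.881 -0.538 1.016

initial: κ=0.1808, φ=283.09°, ℓ=1.0234
cmd 1: set κ=0.9839 → (κ,φ,ℓ)=(0.9839,283.09°,1.0234) → tip=(0.1072,-0.4609,0.8590)
cmd 2: set φ=328.58° → (κ,φ,ℓ)=(0.9839,328.58°,1.0234) → tip=(0.4038,-0.2467,0.8590)
cmd 3: set ℓ=1.6128 → (κ,φ,ℓ)=(0.9839,328.58°,1.6128) → tip=(0.8812,-0.5383,1.0162)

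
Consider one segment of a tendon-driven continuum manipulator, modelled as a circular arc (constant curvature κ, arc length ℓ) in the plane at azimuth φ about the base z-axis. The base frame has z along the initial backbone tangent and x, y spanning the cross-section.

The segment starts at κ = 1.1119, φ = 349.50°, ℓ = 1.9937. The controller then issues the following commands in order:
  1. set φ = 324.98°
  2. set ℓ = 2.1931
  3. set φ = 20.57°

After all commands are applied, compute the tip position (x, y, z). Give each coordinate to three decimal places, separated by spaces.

initial: κ=1.1119, φ=349.50°, ℓ=1.9937
cmd 1: set φ=324.98° → (κ,φ,ℓ)=(1.1119,324.98°,1.9937) → tip=(1.1799,-0.8268,0.7181)
cmd 2: set ℓ=2.1931 → (κ,φ,ℓ)=(1.1119,324.98°,2.1931) → tip=(1.2984,-0.9098,0.5815)
cmd 3: set φ=20.57° → (κ,φ,ℓ)=(1.1119,20.57°,2.1931) → tip=(1.4844,0.5570,0.5815)

1.484 0.557 0.582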